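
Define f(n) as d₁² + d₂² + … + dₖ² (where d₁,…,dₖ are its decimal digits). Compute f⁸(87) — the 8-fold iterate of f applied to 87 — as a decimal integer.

89

87 → 8² + 7² = 113
113 → 1² + 1² + 3² = 11
11 → 1² + 1² = 2
2 → 2² = 4
4 → 4² = 16
16 → 1² + 6² = 37
37 → 3² + 7² = 58
58 → 5² + 8² = 89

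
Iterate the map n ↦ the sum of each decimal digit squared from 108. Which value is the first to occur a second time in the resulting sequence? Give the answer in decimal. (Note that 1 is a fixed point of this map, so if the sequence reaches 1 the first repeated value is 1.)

37

108 → 65
65 → 61
61 → 37
37 → 58
58 → 89
89 → 145
145 → 42
42 → 20
20 → 4
4 → 16
16 → 37  — 37 already appeared earlier.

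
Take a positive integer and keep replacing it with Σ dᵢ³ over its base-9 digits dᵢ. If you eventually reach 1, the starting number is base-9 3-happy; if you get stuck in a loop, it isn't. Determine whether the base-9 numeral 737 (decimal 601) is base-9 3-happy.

601 = (7,3,7)_9 → 713
713 = (8,7,2)_9 → 863
863 = (1,1,5,8)_9 → 639
639 = (7,8,0)_9 → 855
855 = (1,1,5,0)_9 → 127
127 = (1,5,1)_9 → 127  — 127 already seen; the sequence cycles without reaching 1.

not base-9 3-happy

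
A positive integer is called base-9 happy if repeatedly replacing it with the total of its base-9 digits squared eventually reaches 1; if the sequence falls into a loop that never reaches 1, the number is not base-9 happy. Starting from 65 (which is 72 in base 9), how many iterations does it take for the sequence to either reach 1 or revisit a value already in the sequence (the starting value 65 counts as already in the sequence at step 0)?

3

65 = (7,2)_9 → 7² + 2² = 53
53 = (5,8)_9 → 5² + 8² = 89
89 = (1,0,8)_9 → 1² + 0² + 8² = 65  — 65 repeats.
That took 3 steps.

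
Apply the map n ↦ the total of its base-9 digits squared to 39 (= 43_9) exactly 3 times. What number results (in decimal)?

39 = (4,3)_9 → 25
25 = (2,7)_9 → 53
53 = (5,8)_9 → 89

89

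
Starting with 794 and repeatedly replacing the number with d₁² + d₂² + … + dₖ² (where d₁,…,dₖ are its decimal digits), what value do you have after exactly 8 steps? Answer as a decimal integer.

145

794 → 146
146 → 53
53 → 34
34 → 25
25 → 29
29 → 85
85 → 89
89 → 145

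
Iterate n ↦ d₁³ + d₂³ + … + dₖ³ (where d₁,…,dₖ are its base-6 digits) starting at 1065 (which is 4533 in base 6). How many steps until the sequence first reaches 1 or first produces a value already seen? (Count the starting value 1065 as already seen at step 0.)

1065 = (4,5,3,3)_6 → 243
243 = (1,0,4,3)_6 → 92
92 = (2,3,2)_6 → 43
43 = (1,1,1)_6 → 3
3 = (3)_6 → 27
27 = (4,3)_6 → 91
91 = (2,3,1)_6 → 36
36 = (1,0,0)_6 → 1  — reached 1.
That took 8 steps.

8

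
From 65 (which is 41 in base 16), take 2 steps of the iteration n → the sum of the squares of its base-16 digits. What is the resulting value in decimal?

65 = (4,1)_16 → 4² + 1² = 17
17 = (1,1)_16 → 1² + 1² = 2

2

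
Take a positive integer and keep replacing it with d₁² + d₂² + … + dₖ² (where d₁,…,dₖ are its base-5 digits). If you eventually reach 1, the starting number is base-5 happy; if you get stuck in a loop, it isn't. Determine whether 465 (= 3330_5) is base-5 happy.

465 = (3,3,3,0)_5 → 3² + 3² + 3² + 0² = 27
27 = (1,0,2)_5 → 1² + 0² + 2² = 5
5 = (1,0)_5 → 1² + 0² = 1  — reached 1.

base-5 happy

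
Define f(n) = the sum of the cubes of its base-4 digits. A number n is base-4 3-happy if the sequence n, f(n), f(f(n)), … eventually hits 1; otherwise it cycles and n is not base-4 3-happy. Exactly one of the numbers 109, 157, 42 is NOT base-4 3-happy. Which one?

109: 109 → 37 → 10 → 16 → 1  — reaches 1 (base-4 3-happy)
157: 157 → 37 → 10 → 16 → 1  — reaches 1 (base-4 3-happy)
42: 42 → 24 → 9 → 9  — repeats 9 (not base-4 3-happy)

42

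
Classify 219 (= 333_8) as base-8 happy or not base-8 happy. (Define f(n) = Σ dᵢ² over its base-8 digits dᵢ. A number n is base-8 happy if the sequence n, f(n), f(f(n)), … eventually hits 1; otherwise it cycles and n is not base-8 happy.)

base-8 happy

219 = (3,3,3)_8 → 3² + 3² + 3² = 27
27 = (3,3)_8 → 3² + 3² = 18
18 = (2,2)_8 → 2² + 2² = 8
8 = (1,0)_8 → 1² + 0² = 1  — reached 1.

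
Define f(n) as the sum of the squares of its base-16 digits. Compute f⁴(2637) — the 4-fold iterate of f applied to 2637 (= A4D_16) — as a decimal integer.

338

2637 = (10,4,13)_16 → 285
285 = (1,1,13)_16 → 171
171 = (10,11)_16 → 221
221 = (13,13)_16 → 338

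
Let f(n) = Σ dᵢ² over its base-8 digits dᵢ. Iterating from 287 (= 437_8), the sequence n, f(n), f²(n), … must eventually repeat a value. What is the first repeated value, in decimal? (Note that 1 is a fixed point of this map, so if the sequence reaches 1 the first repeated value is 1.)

287 = (4,3,7)_8 → 4² + 3² + 7² = 16 + 9 + 49 = 74
74 = (1,1,2)_8 → 1² + 1² + 2² = 1 + 1 + 4 = 6
6 = (6)_8 → 6² = 36
36 = (4,4)_8 → 4² + 4² = 16 + 16 = 32
32 = (4,0)_8 → 4² + 0² = 16 + 0 = 16
16 = (2,0)_8 → 2² + 0² = 4 + 0 = 4
4 = (4)_8 → 4² = 16  — 16 already appeared earlier.

16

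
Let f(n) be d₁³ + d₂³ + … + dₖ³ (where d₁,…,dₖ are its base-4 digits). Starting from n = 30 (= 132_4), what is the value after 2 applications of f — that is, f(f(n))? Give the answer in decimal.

30 = (1,3,2)_4 → 1³ + 3³ + 2³ = 1 + 27 + 8 = 36
36 = (2,1,0)_4 → 2³ + 1³ + 0³ = 8 + 1 + 0 = 9

9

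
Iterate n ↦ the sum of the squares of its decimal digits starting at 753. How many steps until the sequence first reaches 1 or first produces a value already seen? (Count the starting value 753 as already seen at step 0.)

753 → 7² + 5² + 3² = 83
83 → 8² + 3² = 73
73 → 7² + 3² = 58
58 → 5² + 8² = 89
89 → 8² + 9² = 145
145 → 1² + 4² + 5² = 42
42 → 4² + 2² = 20
20 → 2² + 0² = 4
4 → 4² = 16
16 → 1² + 6² = 37
37 → 3² + 7² = 58  — 58 repeats.
That took 11 steps.

11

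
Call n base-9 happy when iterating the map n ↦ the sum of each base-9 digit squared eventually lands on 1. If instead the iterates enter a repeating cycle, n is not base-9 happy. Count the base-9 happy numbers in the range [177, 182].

1

177: 177 → 41 → 41  (repeats 41)
178: 178 → 54 → 36 → 16 → 50 → 50  (repeats 50)
179: 179 → 69 → 85 → 17 → 65 → 53 → 89 → 65  (repeats 65)
180: 180 → 8 → 64 → 50 → 50  (repeats 50)
181: 181 → 9 → 1  (reaches 1)
182: 182 → 12 → 10 → 2 → 4 → 16 → 50 → 50  (repeats 50)
base-9 happy: 181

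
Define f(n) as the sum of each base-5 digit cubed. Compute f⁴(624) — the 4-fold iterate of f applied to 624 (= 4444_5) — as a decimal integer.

28

624 = (4,4,4,4)_5 → 4³ + 4³ + 4³ + 4³ = 256
256 = (2,0,1,1)_5 → 2³ + 0³ + 1³ + 1³ = 10
10 = (2,0)_5 → 2³ + 0³ = 8
8 = (1,3)_5 → 1³ + 3³ = 28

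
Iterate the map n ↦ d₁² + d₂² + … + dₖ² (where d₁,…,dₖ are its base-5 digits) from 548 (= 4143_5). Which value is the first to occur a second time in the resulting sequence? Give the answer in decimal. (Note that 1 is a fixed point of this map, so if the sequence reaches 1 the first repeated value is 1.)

548 = (4,1,4,3)_5 → 42
42 = (1,3,2)_5 → 14
14 = (2,4)_5 → 20
20 = (4,0)_5 → 16
16 = (3,1)_5 → 10
10 = (2,0)_5 → 4
4 = (4)_5 → 16  — 16 already appeared earlier.

16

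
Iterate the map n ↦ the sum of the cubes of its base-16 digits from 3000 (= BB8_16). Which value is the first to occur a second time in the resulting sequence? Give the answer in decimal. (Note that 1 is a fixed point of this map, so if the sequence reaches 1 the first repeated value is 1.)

3000 = (11,11,8)_16 → 11³ + 11³ + 8³ = 1331 + 1331 + 512 = 3174
3174 = (12,6,6)_16 → 12³ + 6³ + 6³ = 1728 + 216 + 216 = 2160
2160 = (8,7,0)_16 → 8³ + 7³ + 0³ = 512 + 343 + 0 = 855
855 = (3,5,7)_16 → 3³ + 5³ + 7³ = 27 + 125 + 343 = 495
495 = (1,14,15)_16 → 1³ + 14³ + 15³ = 1 + 2744 + 3375 = 6120
6120 = (1,7,14,8)_16 → 1³ + 7³ + 14³ + 8³ = 1 + 343 + 2744 + 512 = 3600
3600 = (14,1,0)_16 → 14³ + 1³ + 0³ = 2744 + 1 + 0 = 2745
2745 = (10,11,9)_16 → 10³ + 11³ + 9³ = 1000 + 1331 + 729 = 3060
3060 = (11,15,4)_16 → 11³ + 15³ + 4³ = 1331 + 3375 + 64 = 4770
4770 = (1,2,10,2)_16 → 1³ + 2³ + 10³ + 2³ = 1 + 8 + 1000 + 8 = 1017
1017 = (3,15,9)_16 → 3³ + 15³ + 9³ = 27 + 3375 + 729 = 4131
4131 = (1,0,2,3)_16 → 1³ + 0³ + 2³ + 3³ = 1 + 0 + 8 + 27 = 36
36 = (2,4)_16 → 2³ + 4³ = 8 + 64 = 72
72 = (4,8)_16 → 4³ + 8³ = 64 + 512 = 576
576 = (2,4,0)_16 → 2³ + 4³ + 0³ = 8 + 64 + 0 = 72  — 72 already appeared earlier.

72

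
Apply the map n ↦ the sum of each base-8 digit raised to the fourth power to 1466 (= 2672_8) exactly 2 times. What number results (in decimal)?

2434

1466 = (2,6,7,2)_8 → 2⁴ + 6⁴ + 7⁴ + 2⁴ = 3729
3729 = (7,2,2,1)_8 → 7⁴ + 2⁴ + 2⁴ + 1⁴ = 2434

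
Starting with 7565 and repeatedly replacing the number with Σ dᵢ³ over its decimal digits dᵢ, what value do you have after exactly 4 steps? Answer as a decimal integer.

407

7565 → 7³ + 5³ + 6³ + 5³ = 343 + 125 + 216 + 125 = 809
809 → 8³ + 0³ + 9³ = 512 + 0 + 729 = 1241
1241 → 1³ + 2³ + 4³ + 1³ = 1 + 8 + 64 + 1 = 74
74 → 7³ + 4³ = 343 + 64 = 407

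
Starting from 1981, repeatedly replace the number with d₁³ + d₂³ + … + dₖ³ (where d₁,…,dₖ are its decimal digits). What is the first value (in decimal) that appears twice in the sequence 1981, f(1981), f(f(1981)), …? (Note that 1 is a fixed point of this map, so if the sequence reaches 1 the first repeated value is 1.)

1981 → 1243
1243 → 100
100 → 1  — reached the fixed point 1.
1 → 1, so 1 is the first repeated value.

1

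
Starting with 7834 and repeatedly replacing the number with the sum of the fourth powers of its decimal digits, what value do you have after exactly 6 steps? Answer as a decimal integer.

7834 → 6834
6834 → 5729
5729 → 9603
9603 → 7938
7938 → 13139
13139 → 6725

6725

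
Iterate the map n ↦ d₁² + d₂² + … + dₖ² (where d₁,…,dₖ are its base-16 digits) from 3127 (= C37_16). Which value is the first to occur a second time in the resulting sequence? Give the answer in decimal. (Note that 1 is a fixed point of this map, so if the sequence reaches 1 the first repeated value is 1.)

169

3127 = (12,3,7)_16 → 12² + 3² + 7² = 202
202 = (12,10)_16 → 12² + 10² = 244
244 = (15,4)_16 → 15² + 4² = 241
241 = (15,1)_16 → 15² + 1² = 226
226 = (14,2)_16 → 14² + 2² = 200
200 = (12,8)_16 → 12² + 8² = 208
208 = (13,0)_16 → 13² + 0² = 169
169 = (10,9)_16 → 10² + 9² = 181
181 = (11,5)_16 → 11² + 5² = 146
146 = (9,2)_16 → 9² + 2² = 85
85 = (5,5)_16 → 5² + 5² = 50
50 = (3,2)_16 → 3² + 2² = 13
13 = (13)_16 → 13² = 169  — 169 already appeared earlier.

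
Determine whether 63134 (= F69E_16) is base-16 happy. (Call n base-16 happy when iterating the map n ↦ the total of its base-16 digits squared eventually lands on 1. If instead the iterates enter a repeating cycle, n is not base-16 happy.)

base-16 happy

63134 = (15,6,9,14)_16 → 538
538 = (2,1,10)_16 → 105
105 = (6,9)_16 → 117
117 = (7,5)_16 → 74
74 = (4,10)_16 → 116
116 = (7,4)_16 → 65
65 = (4,1)_16 → 17
17 = (1,1)_16 → 2
2 = (2)_16 → 4
4 = (4)_16 → 16
16 = (1,0)_16 → 1  — reached 1.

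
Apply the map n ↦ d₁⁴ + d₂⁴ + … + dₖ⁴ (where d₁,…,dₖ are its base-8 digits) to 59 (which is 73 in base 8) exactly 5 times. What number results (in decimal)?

273

59 = (7,3)_8 → 7⁴ + 3⁴ = 2401 + 81 = 2482
2482 = (4,6,6,2)_8 → 4⁴ + 6⁴ + 6⁴ + 2⁴ = 256 + 1296 + 1296 + 16 = 2864
2864 = (5,4,6,0)_8 → 5⁴ + 4⁴ + 6⁴ + 0⁴ = 625 + 256 + 1296 + 0 = 2177
2177 = (4,2,0,1)_8 → 4⁴ + 2⁴ + 0⁴ + 1⁴ = 256 + 16 + 0 + 1 = 273
273 = (4,2,1)_8 → 4⁴ + 2⁴ + 1⁴ = 256 + 16 + 1 = 273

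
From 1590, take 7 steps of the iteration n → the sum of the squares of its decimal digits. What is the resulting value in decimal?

145

1590 → 1² + 5² + 9² + 0² = 107
107 → 1² + 0² + 7² = 50
50 → 5² + 0² = 25
25 → 2² + 5² = 29
29 → 2² + 9² = 85
85 → 8² + 5² = 89
89 → 8² + 9² = 145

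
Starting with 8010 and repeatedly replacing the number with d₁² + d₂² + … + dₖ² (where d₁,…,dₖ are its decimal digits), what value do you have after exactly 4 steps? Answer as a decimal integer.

58

8010 → 8² + 0² + 1² + 0² = 64 + 0 + 1 + 0 = 65
65 → 6² + 5² = 36 + 25 = 61
61 → 6² + 1² = 36 + 1 = 37
37 → 3² + 7² = 9 + 49 = 58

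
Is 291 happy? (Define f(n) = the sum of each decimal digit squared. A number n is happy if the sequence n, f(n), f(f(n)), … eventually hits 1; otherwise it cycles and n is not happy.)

happy

291 → 86
86 → 100
100 → 1  — reached 1.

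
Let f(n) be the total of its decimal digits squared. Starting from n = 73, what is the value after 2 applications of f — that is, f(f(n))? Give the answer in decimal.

73 → 58
58 → 89

89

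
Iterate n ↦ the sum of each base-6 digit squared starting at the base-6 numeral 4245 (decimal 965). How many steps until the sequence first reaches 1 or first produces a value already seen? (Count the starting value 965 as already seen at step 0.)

965 = (4,2,4,5)_6 → 4² + 2² + 4² + 5² = 16 + 4 + 16 + 25 = 61
61 = (1,4,1)_6 → 1² + 4² + 1² = 1 + 16 + 1 = 18
18 = (3,0)_6 → 3² + 0² = 9 + 0 = 9
9 = (1,3)_6 → 1² + 3² = 1 + 9 = 10
10 = (1,4)_6 → 1² + 4² = 1 + 16 = 17
17 = (2,5)_6 → 2² + 5² = 4 + 25 = 29
29 = (4,5)_6 → 4² + 5² = 16 + 25 = 41
41 = (1,0,5)_6 → 1² + 0² + 5² = 1 + 0 + 25 = 26
26 = (4,2)_6 → 4² + 2² = 16 + 4 = 20
20 = (3,2)_6 → 3² + 2² = 9 + 4 = 13
13 = (2,1)_6 → 2² + 1² = 4 + 1 = 5
5 = (5)_6 → 5² = 25
25 = (4,1)_6 → 4² + 1² = 16 + 1 = 17  — 17 repeats.
That took 13 steps.

13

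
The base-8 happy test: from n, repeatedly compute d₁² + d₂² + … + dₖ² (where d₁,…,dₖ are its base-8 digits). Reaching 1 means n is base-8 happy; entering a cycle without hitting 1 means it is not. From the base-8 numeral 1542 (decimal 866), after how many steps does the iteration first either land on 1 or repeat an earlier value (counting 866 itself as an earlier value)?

866 = (1,5,4,2)_8 → 46
46 = (5,6)_8 → 61
61 = (7,5)_8 → 74
74 = (1,1,2)_8 → 6
6 = (6)_8 → 36
36 = (4,4)_8 → 32
32 = (4,0)_8 → 16
16 = (2,0)_8 → 4
4 = (4)_8 → 16  — 16 repeats.
That took 9 steps.

9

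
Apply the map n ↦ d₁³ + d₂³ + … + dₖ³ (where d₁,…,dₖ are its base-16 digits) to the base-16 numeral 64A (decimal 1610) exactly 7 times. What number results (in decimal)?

233

1610 = (6,4,10)_16 → 1280
1280 = (5,0,0)_16 → 125
125 = (7,13)_16 → 2540
2540 = (9,14,12)_16 → 5201
5201 = (1,4,5,1)_16 → 191
191 = (11,15)_16 → 4706
4706 = (1,2,6,2)_16 → 233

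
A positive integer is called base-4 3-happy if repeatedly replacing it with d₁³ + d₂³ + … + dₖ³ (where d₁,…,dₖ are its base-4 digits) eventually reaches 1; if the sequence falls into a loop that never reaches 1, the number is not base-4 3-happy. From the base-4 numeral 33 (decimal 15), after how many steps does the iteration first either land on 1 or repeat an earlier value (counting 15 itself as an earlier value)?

15 = (3,3)_4 → 54
54 = (3,1,2)_4 → 36
36 = (2,1,0)_4 → 9
9 = (2,1)_4 → 9  — 9 repeats.
That took 4 steps.

4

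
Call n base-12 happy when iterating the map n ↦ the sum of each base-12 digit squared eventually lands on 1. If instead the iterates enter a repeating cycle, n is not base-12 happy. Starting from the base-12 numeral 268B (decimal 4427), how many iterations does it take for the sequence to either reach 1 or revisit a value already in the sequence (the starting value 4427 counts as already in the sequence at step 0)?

4427 = (2,6,8,11)_12 → 2² + 6² + 8² + 11² = 4 + 36 + 64 + 121 = 225
225 = (1,6,9)_12 → 1² + 6² + 9² = 1 + 36 + 81 = 118
118 = (9,10)_12 → 9² + 10² = 81 + 100 = 181
181 = (1,3,1)_12 → 1² + 3² + 1² = 1 + 9 + 1 = 11
11 = (11)_12 → 11² = 121
121 = (10,1)_12 → 10² + 1² = 100 + 1 = 101
101 = (8,5)_12 → 8² + 5² = 64 + 25 = 89
89 = (7,5)_12 → 7² + 5² = 49 + 25 = 74
74 = (6,2)_12 → 6² + 2² = 36 + 4 = 40
40 = (3,4)_12 → 3² + 4² = 9 + 16 = 25
25 = (2,1)_12 → 2² + 1² = 4 + 1 = 5
5 = (5)_12 → 5² = 25  — 25 repeats.
That took 12 steps.

12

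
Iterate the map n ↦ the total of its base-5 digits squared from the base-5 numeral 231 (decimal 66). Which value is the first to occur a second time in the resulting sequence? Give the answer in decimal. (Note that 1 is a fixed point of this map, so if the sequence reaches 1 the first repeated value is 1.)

16

66 = (2,3,1)_5 → 2² + 3² + 1² = 4 + 9 + 1 = 14
14 = (2,4)_5 → 2² + 4² = 4 + 16 = 20
20 = (4,0)_5 → 4² + 0² = 16 + 0 = 16
16 = (3,1)_5 → 3² + 1² = 9 + 1 = 10
10 = (2,0)_5 → 2² + 0² = 4 + 0 = 4
4 = (4)_5 → 4² = 16  — 16 already appeared earlier.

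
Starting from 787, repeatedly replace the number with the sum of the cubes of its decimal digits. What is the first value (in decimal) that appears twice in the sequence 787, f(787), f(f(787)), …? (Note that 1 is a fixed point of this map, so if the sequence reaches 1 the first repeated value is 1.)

1

787 → 7³ + 8³ + 7³ = 1198
1198 → 1³ + 1³ + 9³ + 8³ = 1243
1243 → 1³ + 2³ + 4³ + 3³ = 100
100 → 1³ + 0³ + 0³ = 1  — reached the fixed point 1.
1 → 1, so 1 is the first repeated value.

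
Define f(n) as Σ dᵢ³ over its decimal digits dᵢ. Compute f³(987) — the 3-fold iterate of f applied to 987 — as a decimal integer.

351

987 → 9³ + 8³ + 7³ = 1584
1584 → 1³ + 5³ + 8³ + 4³ = 702
702 → 7³ + 0³ + 2³ = 351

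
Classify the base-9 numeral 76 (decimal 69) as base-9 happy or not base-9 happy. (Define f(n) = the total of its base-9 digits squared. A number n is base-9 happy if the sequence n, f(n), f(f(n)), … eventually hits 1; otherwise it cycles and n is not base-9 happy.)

not base-9 happy

69 = (7,6)_9 → 7² + 6² = 85
85 = (1,0,4)_9 → 1² + 0² + 4² = 17
17 = (1,8)_9 → 1² + 8² = 65
65 = (7,2)_9 → 7² + 2² = 53
53 = (5,8)_9 → 5² + 8² = 89
89 = (1,0,8)_9 → 1² + 0² + 8² = 65  — 65 already seen; the sequence cycles without reaching 1.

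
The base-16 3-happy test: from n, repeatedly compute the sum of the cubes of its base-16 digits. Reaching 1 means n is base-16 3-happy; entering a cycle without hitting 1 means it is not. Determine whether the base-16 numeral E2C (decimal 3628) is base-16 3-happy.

3628 = (14,2,12)_16 → 14³ + 2³ + 12³ = 4480
4480 = (1,1,8,0)_16 → 1³ + 1³ + 8³ + 0³ = 514
514 = (2,0,2)_16 → 2³ + 0³ + 2³ = 16
16 = (1,0)_16 → 1³ + 0³ = 1  — reached 1.

base-16 3-happy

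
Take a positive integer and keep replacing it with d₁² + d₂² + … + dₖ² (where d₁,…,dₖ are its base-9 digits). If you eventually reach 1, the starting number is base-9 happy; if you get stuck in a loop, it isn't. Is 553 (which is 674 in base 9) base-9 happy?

base-9 happy

553 = (6,7,4)_9 → 6² + 7² + 4² = 36 + 49 + 16 = 101
101 = (1,2,2)_9 → 1² + 2² + 2² = 1 + 4 + 4 = 9
9 = (1,0)_9 → 1² + 0² = 1 + 0 = 1  — reached 1.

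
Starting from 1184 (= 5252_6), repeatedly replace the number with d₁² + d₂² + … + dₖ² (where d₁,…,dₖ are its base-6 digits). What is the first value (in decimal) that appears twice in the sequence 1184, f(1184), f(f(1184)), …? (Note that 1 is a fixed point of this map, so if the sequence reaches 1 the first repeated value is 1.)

26

1184 = (5,2,5,2)_6 → 58
58 = (1,3,4)_6 → 26
26 = (4,2)_6 → 20
20 = (3,2)_6 → 13
13 = (2,1)_6 → 5
5 = (5)_6 → 25
25 = (4,1)_6 → 17
17 = (2,5)_6 → 29
29 = (4,5)_6 → 41
41 = (1,0,5)_6 → 26  — 26 already appeared earlier.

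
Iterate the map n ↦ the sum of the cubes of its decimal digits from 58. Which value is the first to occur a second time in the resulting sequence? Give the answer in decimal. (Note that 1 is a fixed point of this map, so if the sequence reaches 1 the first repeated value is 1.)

58 → 5³ + 8³ = 125 + 512 = 637
637 → 6³ + 3³ + 7³ = 216 + 27 + 343 = 586
586 → 5³ + 8³ + 6³ = 125 + 512 + 216 = 853
853 → 8³ + 5³ + 3³ = 512 + 125 + 27 = 664
664 → 6³ + 6³ + 4³ = 216 + 216 + 64 = 496
496 → 4³ + 9³ + 6³ = 64 + 729 + 216 = 1009
1009 → 1³ + 0³ + 0³ + 9³ = 1 + 0 + 0 + 729 = 730
730 → 7³ + 3³ + 0³ = 343 + 27 + 0 = 370
370 → 3³ + 7³ + 0³ = 27 + 343 + 0 = 370  — 370 already appeared earlier.

370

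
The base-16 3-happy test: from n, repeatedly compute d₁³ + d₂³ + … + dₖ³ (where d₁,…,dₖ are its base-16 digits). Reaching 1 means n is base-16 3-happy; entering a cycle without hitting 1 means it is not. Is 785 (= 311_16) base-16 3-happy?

785 = (3,1,1)_16 → 3³ + 1³ + 1³ = 27 + 1 + 1 = 29
29 = (1,13)_16 → 1³ + 13³ = 1 + 2197 = 2198
2198 = (8,9,6)_16 → 8³ + 9³ + 6³ = 512 + 729 + 216 = 1457
1457 = (5,11,1)_16 → 5³ + 11³ + 1³ = 125 + 1331 + 1 = 1457  — 1457 already seen; the sequence cycles without reaching 1.

not base-16 3-happy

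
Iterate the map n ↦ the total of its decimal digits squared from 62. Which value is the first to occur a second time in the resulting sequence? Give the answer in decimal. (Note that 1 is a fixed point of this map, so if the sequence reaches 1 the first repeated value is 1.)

62 → 6² + 2² = 36 + 4 = 40
40 → 4² + 0² = 16 + 0 = 16
16 → 1² + 6² = 1 + 36 = 37
37 → 3² + 7² = 9 + 49 = 58
58 → 5² + 8² = 25 + 64 = 89
89 → 8² + 9² = 64 + 81 = 145
145 → 1² + 4² + 5² = 1 + 16 + 25 = 42
42 → 4² + 2² = 16 + 4 = 20
20 → 2² + 0² = 4 + 0 = 4
4 → 4² = 16  — 16 already appeared earlier.

16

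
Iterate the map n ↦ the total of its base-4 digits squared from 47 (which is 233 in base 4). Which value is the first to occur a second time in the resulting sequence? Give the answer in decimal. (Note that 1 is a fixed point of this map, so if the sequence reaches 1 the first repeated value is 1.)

47 = (2,3,3)_4 → 22
22 = (1,1,2)_4 → 6
6 = (1,2)_4 → 5
5 = (1,1)_4 → 2
2 = (2)_4 → 4
4 = (1,0)_4 → 1  — reached the fixed point 1.
1 → 1, so 1 is the first repeated value.

1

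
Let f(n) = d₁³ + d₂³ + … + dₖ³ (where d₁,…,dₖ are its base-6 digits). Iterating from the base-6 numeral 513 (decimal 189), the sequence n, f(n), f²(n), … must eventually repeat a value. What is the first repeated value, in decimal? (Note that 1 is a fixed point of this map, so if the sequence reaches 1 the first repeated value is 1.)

189 = (5,1,3)_6 → 5³ + 1³ + 3³ = 153
153 = (4,1,3)_6 → 4³ + 1³ + 3³ = 92
92 = (2,3,2)_6 → 2³ + 3³ + 2³ = 43
43 = (1,1,1)_6 → 1³ + 1³ + 1³ = 3
3 = (3)_6 → 3³ = 27
27 = (4,3)_6 → 4³ + 3³ = 91
91 = (2,3,1)_6 → 2³ + 3³ + 1³ = 36
36 = (1,0,0)_6 → 1³ + 0³ + 0³ = 1  — reached the fixed point 1.
1 → 1, so 1 is the first repeated value.

1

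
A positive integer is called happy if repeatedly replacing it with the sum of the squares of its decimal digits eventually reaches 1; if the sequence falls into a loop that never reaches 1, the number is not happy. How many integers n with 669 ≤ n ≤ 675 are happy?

669: 669 → 153 → 35 → 34 → 25 → 29 → 85 → 89 → 145 → 42 → 20 → 4 → 16 → 37 → 58 → 89  — not happy
670: 670 → 85 → 89 → 145 → 42 → 20 → 4 → 16 → 37 → 58 → 89  — not happy
671: 671 → 86 → 100 → 1  — happy
672: 672 → 89 → 145 → 42 → 20 → 4 → 16 → 37 → 58 → 89  — not happy
673: 673 → 94 → 97 → 130 → 10 → 1  — happy
674: 674 → 101 → 2 → 4 → 16 → 37 → 58 → 89 → 145 → 42 → 20 → 4  — not happy
675: 675 → 110 → 2 → 4 → 16 → 37 → 58 → 89 → 145 → 42 → 20 → 4  — not happy
happy: 671, 673

2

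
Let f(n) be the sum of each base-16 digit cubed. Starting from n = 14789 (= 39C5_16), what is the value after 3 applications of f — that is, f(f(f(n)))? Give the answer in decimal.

14789 = (3,9,12,5)_16 → 3³ + 9³ + 12³ + 5³ = 2609
2609 = (10,3,1)_16 → 10³ + 3³ + 1³ = 1028
1028 = (4,0,4)_16 → 4³ + 0³ + 4³ = 128

128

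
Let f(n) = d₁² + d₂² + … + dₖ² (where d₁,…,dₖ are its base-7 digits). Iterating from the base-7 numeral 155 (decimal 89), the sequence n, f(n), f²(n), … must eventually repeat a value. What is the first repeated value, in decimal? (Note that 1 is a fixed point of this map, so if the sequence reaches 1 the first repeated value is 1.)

89 = (1,5,5)_7 → 51
51 = (1,0,2)_7 → 5
5 = (5)_7 → 25
25 = (3,4)_7 → 25  — 25 already appeared earlier.

25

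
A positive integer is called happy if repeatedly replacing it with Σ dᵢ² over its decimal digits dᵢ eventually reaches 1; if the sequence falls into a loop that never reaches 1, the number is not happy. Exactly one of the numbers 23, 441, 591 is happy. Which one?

23

23: 23 → 13 → 10 → 1  — reaches 1 (happy)
441: 441 → 33 → 18 → 65 → 61 → 37 → 58 → 89 → 145 → 42 → 20 → 4 → 16 → 37  — repeats 37 (not happy)
591: 591 → 107 → 50 → 25 → 29 → 85 → 89 → 145 → 42 → 20 → 4 → 16 → 37 → 58 → 89  — repeats 89 (not happy)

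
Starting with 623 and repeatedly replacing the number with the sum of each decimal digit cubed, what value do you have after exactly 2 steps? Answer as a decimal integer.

134

623 → 6³ + 2³ + 3³ = 251
251 → 2³ + 5³ + 1³ = 134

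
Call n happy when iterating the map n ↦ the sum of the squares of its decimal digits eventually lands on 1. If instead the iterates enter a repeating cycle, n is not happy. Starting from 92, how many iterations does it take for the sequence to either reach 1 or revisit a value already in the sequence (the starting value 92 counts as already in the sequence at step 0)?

92 → 9² + 2² = 81 + 4 = 85
85 → 8² + 5² = 64 + 25 = 89
89 → 8² + 9² = 64 + 81 = 145
145 → 1² + 4² + 5² = 1 + 16 + 25 = 42
42 → 4² + 2² = 16 + 4 = 20
20 → 2² + 0² = 4 + 0 = 4
4 → 4² = 16
16 → 1² + 6² = 1 + 36 = 37
37 → 3² + 7² = 9 + 49 = 58
58 → 5² + 8² = 25 + 64 = 89  — 89 repeats.
That took 10 steps.

10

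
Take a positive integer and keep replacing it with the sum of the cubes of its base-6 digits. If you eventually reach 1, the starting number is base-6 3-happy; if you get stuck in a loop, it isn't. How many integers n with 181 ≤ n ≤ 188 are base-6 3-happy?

181: 181 → 126 → 54 → 28 → 128 → 62 → 73 → 9 → 28  — not base-6 3-happy
182: 182 → 133 → 92 → 43 → 3 → 27 → 91 → 36 → 1  — base-6 3-happy
183: 183 → 152 → 73 → 9 → 28 → 128 → 62 → 73  — not base-6 3-happy
184: 184 → 189 → 153 → 92 → 43 → 3 → 27 → 91 → 36 → 1  — base-6 3-happy
185: 185 → 250 → 190 → 190  — not base-6 3-happy
186: 186 → 126 → 54 → 28 → 128 → 62 → 73 → 9 → 28  — not base-6 3-happy
187: 187 → 127 → 55 → 29 → 189 → 153 → 92 → 43 → 3 → 27 → 91 → 36 → 1  — base-6 3-happy
188: 188 → 134 → 99 → 99  — not base-6 3-happy
base-6 3-happy: 182, 184, 187

3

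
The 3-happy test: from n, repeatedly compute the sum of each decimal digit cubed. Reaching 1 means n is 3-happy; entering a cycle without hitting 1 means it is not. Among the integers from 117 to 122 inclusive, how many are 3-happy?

1

117: 117 → 345 → 216 → 225 → 141 → 66 → 432 → 99 → 1458 → 702 → 351 → 153 → 153  (repeats 153)
118: 118 → 514 → 190 → 730 → 370 → 370  (repeats 370)
119: 119 → 731 → 371 → 371  (repeats 371)
120: 120 → 9 → 729 → 1080 → 513 → 153 → 153  (repeats 153)
121: 121 → 10 → 1  (reaches 1)
122: 122 → 17 → 344 → 155 → 251 → 134 → 92 → 737 → 713 → 371 → 371  (repeats 371)
3-happy: 121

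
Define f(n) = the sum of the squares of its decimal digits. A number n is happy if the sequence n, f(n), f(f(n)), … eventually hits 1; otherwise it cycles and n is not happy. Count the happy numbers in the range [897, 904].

3

897: 897 → 194 → 98 → 145 → 42 → 20 → 4 → 16 → 37 → 58 → 89 → 145  (repeats 145)
898: 898 → 209 → 85 → 89 → 145 → 42 → 20 → 4 → 16 → 37 → 58 → 89  (repeats 89)
899: 899 → 226 → 44 → 32 → 13 → 10 → 1  (reaches 1)
900: 900 → 81 → 65 → 61 → 37 → 58 → 89 → 145 → 42 → 20 → 4 → 16 → 37  (repeats 37)
901: 901 → 82 → 68 → 100 → 1  (reaches 1)
902: 902 → 85 → 89 → 145 → 42 → 20 → 4 → 16 → 37 → 58 → 89  (repeats 89)
903: 903 → 90 → 81 → 65 → 61 → 37 → 58 → 89 → 145 → 42 → 20 → 4 → 16 → 37  (repeats 37)
904: 904 → 97 → 130 → 10 → 1  (reaches 1)
happy: 899, 901, 904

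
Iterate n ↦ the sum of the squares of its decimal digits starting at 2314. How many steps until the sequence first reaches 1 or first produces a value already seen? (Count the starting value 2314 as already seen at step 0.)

2314 → 2² + 3² + 1² + 4² = 4 + 9 + 1 + 16 = 30
30 → 3² + 0² = 9 + 0 = 9
9 → 9² = 81
81 → 8² + 1² = 64 + 1 = 65
65 → 6² + 5² = 36 + 25 = 61
61 → 6² + 1² = 36 + 1 = 37
37 → 3² + 7² = 9 + 49 = 58
58 → 5² + 8² = 25 + 64 = 89
89 → 8² + 9² = 64 + 81 = 145
145 → 1² + 4² + 5² = 1 + 16 + 25 = 42
42 → 4² + 2² = 16 + 4 = 20
20 → 2² + 0² = 4 + 0 = 4
4 → 4² = 16
16 → 1² + 6² = 1 + 36 = 37  — 37 repeats.
That took 14 steps.

14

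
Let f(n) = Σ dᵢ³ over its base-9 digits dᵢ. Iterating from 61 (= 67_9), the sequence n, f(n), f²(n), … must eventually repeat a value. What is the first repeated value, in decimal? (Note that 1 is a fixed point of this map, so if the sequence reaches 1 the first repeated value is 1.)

61 = (6,7)_9 → 6³ + 7³ = 559
559 = (6,8,1)_9 → 6³ + 8³ + 1³ = 729
729 = (1,0,0,0)_9 → 1³ + 0³ + 0³ + 0³ = 1  — reached the fixed point 1.
1 → 1, so 1 is the first repeated value.

1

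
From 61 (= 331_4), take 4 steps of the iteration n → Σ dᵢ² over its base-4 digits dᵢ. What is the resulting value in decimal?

61 = (3,3,1)_4 → 19
19 = (1,0,3)_4 → 10
10 = (2,2)_4 → 8
8 = (2,0)_4 → 4

4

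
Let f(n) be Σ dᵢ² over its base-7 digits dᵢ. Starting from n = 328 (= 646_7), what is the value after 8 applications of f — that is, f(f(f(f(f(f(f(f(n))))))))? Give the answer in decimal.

328 = (6,4,6)_7 → 6² + 4² + 6² = 88
88 = (1,5,4)_7 → 1² + 5² + 4² = 42
42 = (6,0)_7 → 6² + 0² = 36
36 = (5,1)_7 → 5² + 1² = 26
26 = (3,5)_7 → 3² + 5² = 34
34 = (4,6)_7 → 4² + 6² = 52
52 = (1,0,3)_7 → 1² + 0² + 3² = 10
10 = (1,3)_7 → 1² + 3² = 10

10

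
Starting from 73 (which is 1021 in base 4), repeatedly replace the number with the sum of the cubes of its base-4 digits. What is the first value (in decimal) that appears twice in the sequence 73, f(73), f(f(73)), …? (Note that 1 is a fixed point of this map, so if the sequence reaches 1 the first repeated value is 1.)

1

73 = (1,0,2,1)_4 → 1³ + 0³ + 2³ + 1³ = 1 + 0 + 8 + 1 = 10
10 = (2,2)_4 → 2³ + 2³ = 8 + 8 = 16
16 = (1,0,0)_4 → 1³ + 0³ + 0³ = 1 + 0 + 0 = 1  — reached the fixed point 1.
1 → 1, so 1 is the first repeated value.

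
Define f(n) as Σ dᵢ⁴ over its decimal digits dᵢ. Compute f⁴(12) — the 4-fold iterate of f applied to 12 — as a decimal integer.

12 → 1⁴ + 2⁴ = 1 + 16 = 17
17 → 1⁴ + 7⁴ = 1 + 2401 = 2402
2402 → 2⁴ + 4⁴ + 0⁴ + 2⁴ = 16 + 256 + 0 + 16 = 288
288 → 2⁴ + 8⁴ + 8⁴ = 16 + 4096 + 4096 = 8208

8208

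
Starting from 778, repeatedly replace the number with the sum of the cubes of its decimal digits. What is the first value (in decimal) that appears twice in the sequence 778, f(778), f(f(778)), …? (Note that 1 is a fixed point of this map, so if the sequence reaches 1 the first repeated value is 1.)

778 → 7³ + 7³ + 8³ = 1198
1198 → 1³ + 1³ + 9³ + 8³ = 1243
1243 → 1³ + 2³ + 4³ + 3³ = 100
100 → 1³ + 0³ + 0³ = 1  — reached the fixed point 1.
1 → 1, so 1 is the first repeated value.

1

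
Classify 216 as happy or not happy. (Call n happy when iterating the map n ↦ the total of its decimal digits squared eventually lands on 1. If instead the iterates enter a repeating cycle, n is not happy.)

216 → 41
41 → 17
17 → 50
50 → 25
25 → 29
29 → 85
85 → 89
89 → 145
145 → 42
42 → 20
20 → 4
4 → 16
16 → 37
37 → 58
58 → 89  — 89 already seen; the sequence cycles without reaching 1.

not happy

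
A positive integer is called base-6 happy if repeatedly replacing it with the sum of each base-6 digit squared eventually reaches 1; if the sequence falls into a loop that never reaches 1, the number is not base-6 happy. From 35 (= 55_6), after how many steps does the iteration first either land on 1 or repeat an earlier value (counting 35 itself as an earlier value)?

12

35 = (5,5)_6 → 5² + 5² = 25 + 25 = 50
50 = (1,2,2)_6 → 1² + 2² + 2² = 1 + 4 + 4 = 9
9 = (1,3)_6 → 1² + 3² = 1 + 9 = 10
10 = (1,4)_6 → 1² + 4² = 1 + 16 = 17
17 = (2,5)_6 → 2² + 5² = 4 + 25 = 29
29 = (4,5)_6 → 4² + 5² = 16 + 25 = 41
41 = (1,0,5)_6 → 1² + 0² + 5² = 1 + 0 + 25 = 26
26 = (4,2)_6 → 4² + 2² = 16 + 4 = 20
20 = (3,2)_6 → 3² + 2² = 9 + 4 = 13
13 = (2,1)_6 → 2² + 1² = 4 + 1 = 5
5 = (5)_6 → 5² = 25
25 = (4,1)_6 → 4² + 1² = 16 + 1 = 17  — 17 repeats.
That took 12 steps.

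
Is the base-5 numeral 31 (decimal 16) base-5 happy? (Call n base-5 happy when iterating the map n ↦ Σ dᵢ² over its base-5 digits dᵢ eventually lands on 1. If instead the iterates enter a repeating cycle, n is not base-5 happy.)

not base-5 happy

16 = (3,1)_5 → 3² + 1² = 10
10 = (2,0)_5 → 2² + 0² = 4
4 = (4)_5 → 4² = 16  — 16 already seen; the sequence cycles without reaching 1.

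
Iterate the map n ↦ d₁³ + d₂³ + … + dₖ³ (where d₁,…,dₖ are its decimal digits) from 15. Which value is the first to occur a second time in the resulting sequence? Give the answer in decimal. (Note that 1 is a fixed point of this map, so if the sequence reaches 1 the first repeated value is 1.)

153

15 → 126
126 → 225
225 → 141
141 → 66
66 → 432
432 → 99
99 → 1458
1458 → 702
702 → 351
351 → 153
153 → 153  — 153 already appeared earlier.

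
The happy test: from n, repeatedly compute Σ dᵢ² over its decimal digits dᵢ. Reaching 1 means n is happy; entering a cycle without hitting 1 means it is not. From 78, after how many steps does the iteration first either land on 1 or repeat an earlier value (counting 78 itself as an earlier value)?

12

78 → 113
113 → 11
11 → 2
2 → 4
4 → 16
16 → 37
37 → 58
58 → 89
89 → 145
145 → 42
42 → 20
20 → 4  — 4 repeats.
That took 12 steps.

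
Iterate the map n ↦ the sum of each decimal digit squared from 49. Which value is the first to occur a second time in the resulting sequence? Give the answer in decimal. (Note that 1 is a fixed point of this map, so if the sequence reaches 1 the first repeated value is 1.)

1

49 → 97
97 → 130
130 → 10
10 → 1  — reached the fixed point 1.
1 → 1, so 1 is the first repeated value.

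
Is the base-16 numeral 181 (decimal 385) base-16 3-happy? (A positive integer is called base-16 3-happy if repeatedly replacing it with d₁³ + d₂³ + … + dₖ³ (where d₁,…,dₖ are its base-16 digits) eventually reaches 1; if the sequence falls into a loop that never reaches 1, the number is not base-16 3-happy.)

base-16 3-happy

385 = (1,8,1)_16 → 1³ + 8³ + 1³ = 514
514 = (2,0,2)_16 → 2³ + 0³ + 2³ = 16
16 = (1,0)_16 → 1³ + 0³ = 1  — reached 1.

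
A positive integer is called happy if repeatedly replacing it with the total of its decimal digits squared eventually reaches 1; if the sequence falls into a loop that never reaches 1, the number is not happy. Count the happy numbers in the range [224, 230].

2

224: 224 → 24 → 20 → 4 → 16 → 37 → 58 → 89 → 145 → 42 → 20  (repeats 20)
225: 225 → 33 → 18 → 65 → 61 → 37 → 58 → 89 → 145 → 42 → 20 → 4 → 16 → 37  (repeats 37)
226: 226 → 44 → 32 → 13 → 10 → 1  (reaches 1)
227: 227 → 57 → 74 → 65 → 61 → 37 → 58 → 89 → 145 → 42 → 20 → 4 → 16 → 37  (repeats 37)
228: 228 → 72 → 53 → 34 → 25 → 29 → 85 → 89 → 145 → 42 → 20 → 4 → 16 → 37 → 58 → 89  (repeats 89)
229: 229 → 89 → 145 → 42 → 20 → 4 → 16 → 37 → 58 → 89  (repeats 89)
230: 230 → 13 → 10 → 1  (reaches 1)
happy: 226, 230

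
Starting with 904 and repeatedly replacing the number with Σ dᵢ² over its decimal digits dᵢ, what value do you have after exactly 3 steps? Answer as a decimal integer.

10

904 → 9² + 0² + 4² = 81 + 0 + 16 = 97
97 → 9² + 7² = 81 + 49 = 130
130 → 1² + 3² + 0² = 1 + 9 + 0 = 10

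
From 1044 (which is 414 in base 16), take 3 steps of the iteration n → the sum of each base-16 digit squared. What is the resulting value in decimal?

1044 = (4,1,4)_16 → 4² + 1² + 4² = 16 + 1 + 16 = 33
33 = (2,1)_16 → 2² + 1² = 4 + 1 = 5
5 = (5)_16 → 5² = 25

25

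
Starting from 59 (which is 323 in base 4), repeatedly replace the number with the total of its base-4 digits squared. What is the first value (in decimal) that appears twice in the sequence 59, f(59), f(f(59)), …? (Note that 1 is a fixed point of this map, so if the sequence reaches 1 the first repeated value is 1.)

1

59 = (3,2,3)_4 → 3² + 2² + 3² = 22
22 = (1,1,2)_4 → 1² + 1² + 2² = 6
6 = (1,2)_4 → 1² + 2² = 5
5 = (1,1)_4 → 1² + 1² = 2
2 = (2)_4 → 2² = 4
4 = (1,0)_4 → 1² + 0² = 1  — reached the fixed point 1.
1 → 1, so 1 is the first repeated value.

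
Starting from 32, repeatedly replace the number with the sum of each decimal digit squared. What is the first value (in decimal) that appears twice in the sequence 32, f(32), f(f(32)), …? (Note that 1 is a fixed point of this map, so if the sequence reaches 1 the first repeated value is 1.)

32 → 13
13 → 10
10 → 1  — reached the fixed point 1.
1 → 1, so 1 is the first repeated value.

1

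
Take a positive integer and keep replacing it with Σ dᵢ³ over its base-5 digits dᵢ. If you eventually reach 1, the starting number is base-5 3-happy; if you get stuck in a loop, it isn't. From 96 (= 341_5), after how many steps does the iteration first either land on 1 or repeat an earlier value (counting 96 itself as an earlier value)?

96 = (3,4,1)_5 → 3³ + 4³ + 1³ = 92
92 = (3,3,2)_5 → 3³ + 3³ + 2³ = 62
62 = (2,2,2)_5 → 2³ + 2³ + 2³ = 24
24 = (4,4)_5 → 4³ + 4³ = 128
128 = (1,0,0,3)_5 → 1³ + 0³ + 0³ + 3³ = 28
28 = (1,0,3)_5 → 1³ + 0³ + 3³ = 28  — 28 repeats.
That took 6 steps.

6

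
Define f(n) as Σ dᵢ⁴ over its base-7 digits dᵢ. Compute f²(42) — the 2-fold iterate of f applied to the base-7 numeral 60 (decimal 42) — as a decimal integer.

788

42 = (6,0)_7 → 6⁴ + 0⁴ = 1296 + 0 = 1296
1296 = (3,5,3,1)_7 → 3⁴ + 5⁴ + 3⁴ + 1⁴ = 81 + 625 + 81 + 1 = 788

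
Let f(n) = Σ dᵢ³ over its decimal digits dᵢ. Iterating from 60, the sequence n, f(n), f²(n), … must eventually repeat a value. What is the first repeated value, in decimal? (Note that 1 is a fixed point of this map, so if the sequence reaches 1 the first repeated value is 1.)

60 → 216
216 → 225
225 → 141
141 → 66
66 → 432
432 → 99
99 → 1458
1458 → 702
702 → 351
351 → 153
153 → 153  — 153 already appeared earlier.

153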